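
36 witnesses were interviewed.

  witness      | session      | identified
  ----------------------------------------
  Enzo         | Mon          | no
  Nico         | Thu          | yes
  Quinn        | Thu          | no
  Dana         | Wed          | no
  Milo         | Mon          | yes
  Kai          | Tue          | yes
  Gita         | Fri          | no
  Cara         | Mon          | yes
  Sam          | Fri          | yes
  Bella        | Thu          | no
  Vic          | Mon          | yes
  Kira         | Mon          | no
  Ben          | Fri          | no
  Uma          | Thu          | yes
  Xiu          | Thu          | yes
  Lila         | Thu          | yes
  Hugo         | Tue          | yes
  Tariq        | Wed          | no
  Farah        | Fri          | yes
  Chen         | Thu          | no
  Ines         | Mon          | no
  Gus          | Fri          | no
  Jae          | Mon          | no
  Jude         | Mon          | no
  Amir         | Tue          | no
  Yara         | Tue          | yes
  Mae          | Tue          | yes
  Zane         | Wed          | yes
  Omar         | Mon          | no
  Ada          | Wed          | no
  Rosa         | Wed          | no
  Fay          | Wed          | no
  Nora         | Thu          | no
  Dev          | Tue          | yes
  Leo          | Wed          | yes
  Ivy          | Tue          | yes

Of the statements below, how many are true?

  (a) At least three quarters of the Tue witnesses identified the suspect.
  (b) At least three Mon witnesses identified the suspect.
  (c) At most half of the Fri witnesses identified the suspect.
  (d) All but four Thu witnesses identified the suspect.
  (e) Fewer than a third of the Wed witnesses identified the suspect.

5

(a) Tue: |A| = 7, |A ∩ B| = 6; needs |A ∩ B| / |A| ≥ 3/4 — true.
(b) Mon: |A| = 9, |A ∩ B| = 3; needs |A ∩ B| ≥ 3 — true.
(c) Fri: |A| = 5, |A ∩ B| = 2; needs |A ∩ B| ≤ |A ∖ B| — true.
(d) Thu: |A| = 8, |A ∩ B| = 4; needs |A ∖ B| = 4 — true.
(e) Wed: |A| = 7, |A ∩ B| = 2; needs |A ∩ B| / |A| < 1/3 — true.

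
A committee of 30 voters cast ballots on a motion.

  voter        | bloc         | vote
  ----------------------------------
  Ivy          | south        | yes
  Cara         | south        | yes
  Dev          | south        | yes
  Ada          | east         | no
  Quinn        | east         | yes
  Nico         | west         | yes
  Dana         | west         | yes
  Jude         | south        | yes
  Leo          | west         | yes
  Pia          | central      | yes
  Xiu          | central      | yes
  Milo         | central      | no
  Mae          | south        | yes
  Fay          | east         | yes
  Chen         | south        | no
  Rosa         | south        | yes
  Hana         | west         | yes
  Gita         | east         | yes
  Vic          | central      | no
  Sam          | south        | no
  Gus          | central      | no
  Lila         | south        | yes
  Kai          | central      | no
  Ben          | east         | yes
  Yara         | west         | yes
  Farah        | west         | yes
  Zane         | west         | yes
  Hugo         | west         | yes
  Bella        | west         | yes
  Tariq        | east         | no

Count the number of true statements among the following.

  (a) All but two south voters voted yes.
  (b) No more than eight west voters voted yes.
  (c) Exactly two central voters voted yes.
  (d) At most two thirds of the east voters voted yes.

3

(a) south: |A| = 9, |A ∩ B| = 7; needs |A ∖ B| = 2 — true.
(b) west: |A| = 9, |A ∩ B| = 9; needs |A ∩ B| ≤ 8 — false.
(c) central: |A| = 6, |A ∩ B| = 2; needs |A ∩ B| = 2 — true.
(d) east: |A| = 6, |A ∩ B| = 4; needs |A ∩ B| / |A| ≤ 2/3 — true.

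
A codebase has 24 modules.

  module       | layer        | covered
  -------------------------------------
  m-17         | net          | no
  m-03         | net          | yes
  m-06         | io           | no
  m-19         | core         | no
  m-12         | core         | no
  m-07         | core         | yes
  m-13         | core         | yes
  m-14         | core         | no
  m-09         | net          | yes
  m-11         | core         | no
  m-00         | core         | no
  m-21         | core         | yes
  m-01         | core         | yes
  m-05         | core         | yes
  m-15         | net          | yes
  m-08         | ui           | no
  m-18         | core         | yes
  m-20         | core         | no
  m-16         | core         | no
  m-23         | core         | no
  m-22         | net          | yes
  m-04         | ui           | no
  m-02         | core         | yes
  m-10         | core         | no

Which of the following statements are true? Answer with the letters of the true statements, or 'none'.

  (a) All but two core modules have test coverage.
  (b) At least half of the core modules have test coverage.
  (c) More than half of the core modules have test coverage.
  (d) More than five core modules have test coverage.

(d)

|A| = 16, |A ∩ B| = 7, |A ∖ B| = 9.
(a) |A ∖ B| = 2: fails.
(b) |A ∩ B| ≥ |A ∖ B|: fails.
(c) |A ∩ B| > |A ∖ B|: fails.
(d) |A ∩ B| > 5: holds.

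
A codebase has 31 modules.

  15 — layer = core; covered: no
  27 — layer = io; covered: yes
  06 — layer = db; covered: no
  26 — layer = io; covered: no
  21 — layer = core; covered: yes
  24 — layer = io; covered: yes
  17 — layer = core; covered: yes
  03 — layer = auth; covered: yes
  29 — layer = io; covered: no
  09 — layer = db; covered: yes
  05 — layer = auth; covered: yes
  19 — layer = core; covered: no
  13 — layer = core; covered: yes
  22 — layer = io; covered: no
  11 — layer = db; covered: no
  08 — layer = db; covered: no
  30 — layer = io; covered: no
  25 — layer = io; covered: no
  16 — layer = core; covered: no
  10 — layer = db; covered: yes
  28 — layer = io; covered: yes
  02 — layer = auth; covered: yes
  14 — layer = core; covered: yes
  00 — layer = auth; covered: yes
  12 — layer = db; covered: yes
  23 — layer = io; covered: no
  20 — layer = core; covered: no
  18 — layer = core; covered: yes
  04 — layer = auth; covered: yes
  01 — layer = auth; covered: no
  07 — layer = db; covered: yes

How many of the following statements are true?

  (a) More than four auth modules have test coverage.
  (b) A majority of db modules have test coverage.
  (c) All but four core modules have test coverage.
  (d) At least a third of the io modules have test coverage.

4

(a) auth: |A| = 6, |A ∩ B| = 5; needs |A ∩ B| > 4 — true.
(b) db: |A| = 7, |A ∩ B| = 4; needs |A ∩ B| > |A ∖ B| — true.
(c) core: |A| = 9, |A ∩ B| = 5; needs |A ∖ B| = 4 — true.
(d) io: |A| = 9, |A ∩ B| = 3; needs |A ∩ B| / |A| ≥ 1/3 — true.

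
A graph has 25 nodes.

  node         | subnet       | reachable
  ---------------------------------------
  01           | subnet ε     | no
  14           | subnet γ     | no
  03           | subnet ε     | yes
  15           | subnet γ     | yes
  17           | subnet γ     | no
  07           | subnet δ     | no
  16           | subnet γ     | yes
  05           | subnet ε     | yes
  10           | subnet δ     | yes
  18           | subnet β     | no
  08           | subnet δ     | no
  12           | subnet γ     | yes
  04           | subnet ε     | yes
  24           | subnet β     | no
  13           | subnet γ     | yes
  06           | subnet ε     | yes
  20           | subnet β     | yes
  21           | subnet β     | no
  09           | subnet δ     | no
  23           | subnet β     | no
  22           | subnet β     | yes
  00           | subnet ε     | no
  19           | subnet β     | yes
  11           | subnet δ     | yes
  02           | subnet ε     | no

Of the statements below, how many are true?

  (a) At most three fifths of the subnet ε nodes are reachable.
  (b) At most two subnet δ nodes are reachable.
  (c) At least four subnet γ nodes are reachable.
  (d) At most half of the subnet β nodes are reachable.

(a) subnet ε: |A| = 7, |A ∩ B| = 4; needs |A ∩ B| / |A| ≤ 3/5 — true.
(b) subnet δ: |A| = 5, |A ∩ B| = 2; needs |A ∩ B| ≤ 2 — true.
(c) subnet γ: |A| = 6, |A ∩ B| = 4; needs |A ∩ B| ≥ 4 — true.
(d) subnet β: |A| = 7, |A ∩ B| = 3; needs |A ∩ B| ≤ |A ∖ B| — true.

4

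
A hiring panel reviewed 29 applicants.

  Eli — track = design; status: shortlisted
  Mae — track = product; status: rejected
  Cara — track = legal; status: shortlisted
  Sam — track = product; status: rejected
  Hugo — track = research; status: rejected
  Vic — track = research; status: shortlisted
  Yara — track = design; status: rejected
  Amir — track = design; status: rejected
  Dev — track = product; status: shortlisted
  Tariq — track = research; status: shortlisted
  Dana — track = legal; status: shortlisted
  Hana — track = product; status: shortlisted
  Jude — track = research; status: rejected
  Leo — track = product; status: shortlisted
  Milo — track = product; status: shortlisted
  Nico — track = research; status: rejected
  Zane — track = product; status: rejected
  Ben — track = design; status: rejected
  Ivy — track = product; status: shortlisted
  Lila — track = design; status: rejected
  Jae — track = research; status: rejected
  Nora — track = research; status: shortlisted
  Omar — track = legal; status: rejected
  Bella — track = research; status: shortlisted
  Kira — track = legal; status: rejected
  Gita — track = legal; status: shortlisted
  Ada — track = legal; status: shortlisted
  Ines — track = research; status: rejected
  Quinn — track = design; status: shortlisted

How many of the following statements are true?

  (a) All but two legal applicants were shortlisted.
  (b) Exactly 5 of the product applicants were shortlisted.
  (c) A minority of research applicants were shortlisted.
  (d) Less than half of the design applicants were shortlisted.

(a) legal: |A| = 6, |A ∩ B| = 4; needs |A ∖ B| = 2 — true.
(b) product: |A| = 8, |A ∩ B| = 5; needs |A ∩ B| = 5 — true.
(c) research: |A| = 9, |A ∩ B| = 4; needs |A ∩ B| < |A ∖ B| — true.
(d) design: |A| = 6, |A ∩ B| = 2; needs |A ∩ B| < |A ∖ B| — true.

4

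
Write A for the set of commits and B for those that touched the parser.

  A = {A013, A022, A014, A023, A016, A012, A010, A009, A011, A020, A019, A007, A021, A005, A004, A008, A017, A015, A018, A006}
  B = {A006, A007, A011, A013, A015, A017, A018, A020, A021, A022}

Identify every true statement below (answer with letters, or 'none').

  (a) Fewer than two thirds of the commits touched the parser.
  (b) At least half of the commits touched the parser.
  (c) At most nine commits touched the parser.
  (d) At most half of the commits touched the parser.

(a), (b), (d)

|A| = 20, |A ∩ B| = 10, |A ∖ B| = 10.
(a) |A ∩ B| / |A| < 2/3: holds.
(b) |A ∩ B| ≥ |A ∖ B|: holds.
(c) |A ∩ B| ≤ 9: fails.
(d) |A ∩ B| ≤ |A ∖ B|: holds.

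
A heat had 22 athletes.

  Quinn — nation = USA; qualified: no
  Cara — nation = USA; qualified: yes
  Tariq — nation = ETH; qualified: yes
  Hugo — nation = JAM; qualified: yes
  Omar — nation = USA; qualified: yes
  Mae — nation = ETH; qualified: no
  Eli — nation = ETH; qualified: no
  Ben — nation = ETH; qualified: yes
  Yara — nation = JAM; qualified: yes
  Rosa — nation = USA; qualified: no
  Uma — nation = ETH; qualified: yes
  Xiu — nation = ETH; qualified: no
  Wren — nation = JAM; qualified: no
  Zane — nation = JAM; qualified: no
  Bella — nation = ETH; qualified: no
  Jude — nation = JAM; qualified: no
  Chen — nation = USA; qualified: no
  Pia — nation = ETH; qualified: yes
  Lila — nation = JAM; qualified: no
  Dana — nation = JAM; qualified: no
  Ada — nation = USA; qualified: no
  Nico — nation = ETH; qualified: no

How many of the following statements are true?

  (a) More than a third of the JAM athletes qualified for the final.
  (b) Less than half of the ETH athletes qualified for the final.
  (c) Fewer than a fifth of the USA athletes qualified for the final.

1

(a) JAM: |A| = 7, |A ∩ B| = 2; needs |A ∩ B| / |A| > 1/3 — false.
(b) ETH: |A| = 9, |A ∩ B| = 4; needs |A ∩ B| < |A ∖ B| — true.
(c) USA: |A| = 6, |A ∩ B| = 2; needs |A ∩ B| / |A| < 1/5 — false.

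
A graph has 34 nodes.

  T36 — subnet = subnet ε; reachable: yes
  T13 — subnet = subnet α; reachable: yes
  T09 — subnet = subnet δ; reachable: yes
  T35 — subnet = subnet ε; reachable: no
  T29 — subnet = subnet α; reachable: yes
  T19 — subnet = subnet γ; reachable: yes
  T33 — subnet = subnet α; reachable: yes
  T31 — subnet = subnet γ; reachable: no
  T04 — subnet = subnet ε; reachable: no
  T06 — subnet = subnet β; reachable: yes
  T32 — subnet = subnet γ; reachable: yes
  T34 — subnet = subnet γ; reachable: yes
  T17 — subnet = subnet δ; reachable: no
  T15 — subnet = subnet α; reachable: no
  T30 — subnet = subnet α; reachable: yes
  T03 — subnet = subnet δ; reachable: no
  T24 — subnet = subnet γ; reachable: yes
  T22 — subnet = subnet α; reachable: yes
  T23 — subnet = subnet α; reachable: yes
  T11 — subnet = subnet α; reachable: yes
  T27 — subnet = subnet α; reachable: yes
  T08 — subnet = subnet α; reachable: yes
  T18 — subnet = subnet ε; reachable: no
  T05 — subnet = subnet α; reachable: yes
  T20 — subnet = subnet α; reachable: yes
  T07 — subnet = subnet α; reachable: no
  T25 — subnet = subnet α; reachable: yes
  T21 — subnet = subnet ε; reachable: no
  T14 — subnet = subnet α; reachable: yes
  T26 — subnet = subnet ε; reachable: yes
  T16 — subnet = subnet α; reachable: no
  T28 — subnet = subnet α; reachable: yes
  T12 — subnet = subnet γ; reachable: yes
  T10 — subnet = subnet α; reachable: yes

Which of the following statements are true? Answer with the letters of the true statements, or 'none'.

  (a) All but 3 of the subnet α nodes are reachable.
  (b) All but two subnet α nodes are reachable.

|A| = 18, |A ∩ B| = 15, |A ∖ B| = 3.
(a) |A ∖ B| = 3: holds.
(b) |A ∖ B| = 2: fails.

(a)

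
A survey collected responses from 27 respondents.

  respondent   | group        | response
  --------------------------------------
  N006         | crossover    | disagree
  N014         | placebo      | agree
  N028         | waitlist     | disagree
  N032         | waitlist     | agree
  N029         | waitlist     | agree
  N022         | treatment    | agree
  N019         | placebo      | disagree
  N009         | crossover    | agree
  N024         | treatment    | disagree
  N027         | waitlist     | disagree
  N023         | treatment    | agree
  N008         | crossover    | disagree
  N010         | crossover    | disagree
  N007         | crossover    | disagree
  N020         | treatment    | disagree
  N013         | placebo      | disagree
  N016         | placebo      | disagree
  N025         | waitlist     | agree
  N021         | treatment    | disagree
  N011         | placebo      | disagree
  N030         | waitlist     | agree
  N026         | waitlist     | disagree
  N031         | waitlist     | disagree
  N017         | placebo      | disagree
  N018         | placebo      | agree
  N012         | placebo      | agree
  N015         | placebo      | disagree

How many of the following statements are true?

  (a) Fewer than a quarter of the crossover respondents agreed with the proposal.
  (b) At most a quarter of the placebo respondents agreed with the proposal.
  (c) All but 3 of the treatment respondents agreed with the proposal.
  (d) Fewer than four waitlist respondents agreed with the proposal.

2

(a) crossover: |A| = 5, |A ∩ B| = 1; needs |A ∩ B| / |A| < 1/4 — true.
(b) placebo: |A| = 9, |A ∩ B| = 3; needs |A ∩ B| / |A| ≤ 1/4 — false.
(c) treatment: |A| = 5, |A ∩ B| = 2; needs |A ∖ B| = 3 — true.
(d) waitlist: |A| = 8, |A ∩ B| = 4; needs |A ∩ B| < 4 — false.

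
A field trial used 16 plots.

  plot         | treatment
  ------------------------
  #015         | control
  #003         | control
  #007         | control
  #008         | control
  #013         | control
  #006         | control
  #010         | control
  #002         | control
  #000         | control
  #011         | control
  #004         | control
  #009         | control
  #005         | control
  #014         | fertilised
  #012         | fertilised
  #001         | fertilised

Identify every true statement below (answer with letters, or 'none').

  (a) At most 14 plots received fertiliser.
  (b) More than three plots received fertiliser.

|A| = 16, |A ∩ B| = 3, |A ∖ B| = 13.
(a) |A ∩ B| ≤ 14: holds.
(b) |A ∩ B| > 3: fails.

(a)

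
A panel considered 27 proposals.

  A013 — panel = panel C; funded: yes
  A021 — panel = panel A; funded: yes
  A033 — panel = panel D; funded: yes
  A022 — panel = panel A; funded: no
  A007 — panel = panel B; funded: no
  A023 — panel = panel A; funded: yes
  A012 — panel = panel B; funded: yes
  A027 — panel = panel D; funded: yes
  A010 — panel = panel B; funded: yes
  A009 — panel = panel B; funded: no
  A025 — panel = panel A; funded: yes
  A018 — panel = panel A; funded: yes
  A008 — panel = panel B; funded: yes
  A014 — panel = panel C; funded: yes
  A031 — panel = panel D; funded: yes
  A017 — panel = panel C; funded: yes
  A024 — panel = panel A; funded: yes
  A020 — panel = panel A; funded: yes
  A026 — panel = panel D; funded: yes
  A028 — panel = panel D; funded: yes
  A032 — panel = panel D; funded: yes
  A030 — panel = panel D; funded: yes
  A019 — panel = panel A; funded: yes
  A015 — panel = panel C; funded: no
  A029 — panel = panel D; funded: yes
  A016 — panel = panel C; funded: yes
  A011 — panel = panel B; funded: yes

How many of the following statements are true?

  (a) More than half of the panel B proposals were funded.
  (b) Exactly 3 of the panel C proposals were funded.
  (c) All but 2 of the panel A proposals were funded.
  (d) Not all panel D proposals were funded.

(a) panel B: |A| = 6, |A ∩ B| = 4; needs |A ∩ B| > |A ∖ B| — true.
(b) panel C: |A| = 5, |A ∩ B| = 4; needs |A ∩ B| = 3 — false.
(c) panel A: |A| = 8, |A ∩ B| = 7; needs |A ∖ B| = 2 — false.
(d) panel D: |A| = 8, |A ∩ B| = 8; needs A ⊄ B (|A ∖ B| ≥ 1) — false.

1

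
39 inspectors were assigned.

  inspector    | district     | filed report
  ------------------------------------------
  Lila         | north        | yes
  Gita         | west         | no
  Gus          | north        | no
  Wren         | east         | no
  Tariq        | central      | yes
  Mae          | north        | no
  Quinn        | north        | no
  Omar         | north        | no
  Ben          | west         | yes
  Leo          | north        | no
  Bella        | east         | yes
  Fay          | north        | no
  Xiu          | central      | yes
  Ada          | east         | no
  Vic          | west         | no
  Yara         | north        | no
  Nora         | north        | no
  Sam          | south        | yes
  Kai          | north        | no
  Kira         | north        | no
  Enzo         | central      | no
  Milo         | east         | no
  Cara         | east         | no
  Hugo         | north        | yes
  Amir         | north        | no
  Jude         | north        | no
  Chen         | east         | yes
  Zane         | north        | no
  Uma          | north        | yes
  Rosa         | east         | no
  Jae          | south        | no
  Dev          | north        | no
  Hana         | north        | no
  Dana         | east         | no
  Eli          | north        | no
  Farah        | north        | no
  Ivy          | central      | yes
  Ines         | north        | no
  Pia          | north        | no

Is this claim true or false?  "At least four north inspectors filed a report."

False

'At least four north inspectors filed a report' holds iff |A ∩ B| ≥ 4.
|A| = 22, |A ∩ B| = 3, |A ∖ B| = 19.
|A ∩ B| = 3, so the statement is false.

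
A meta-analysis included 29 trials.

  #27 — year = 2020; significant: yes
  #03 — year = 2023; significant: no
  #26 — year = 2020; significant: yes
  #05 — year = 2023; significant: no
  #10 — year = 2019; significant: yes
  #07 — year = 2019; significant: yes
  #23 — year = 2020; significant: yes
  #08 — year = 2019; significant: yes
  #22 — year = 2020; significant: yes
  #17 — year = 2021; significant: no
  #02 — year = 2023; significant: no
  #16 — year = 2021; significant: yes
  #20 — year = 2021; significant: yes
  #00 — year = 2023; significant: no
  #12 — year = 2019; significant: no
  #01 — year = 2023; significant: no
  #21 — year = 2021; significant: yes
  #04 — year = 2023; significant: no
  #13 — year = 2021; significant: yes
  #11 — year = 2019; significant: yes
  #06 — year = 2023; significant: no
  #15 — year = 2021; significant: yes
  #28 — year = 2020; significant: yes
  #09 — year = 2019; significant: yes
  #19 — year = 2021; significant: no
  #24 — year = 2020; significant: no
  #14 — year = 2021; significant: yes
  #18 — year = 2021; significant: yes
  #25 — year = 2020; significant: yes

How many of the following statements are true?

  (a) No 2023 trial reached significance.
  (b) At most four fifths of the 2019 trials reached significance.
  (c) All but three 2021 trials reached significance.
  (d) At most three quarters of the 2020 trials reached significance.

(a) 2023: |A| = 7, |A ∩ B| = 0; needs A ∩ B = ∅ (|A ∩ B| = 0) — true.
(b) 2019: |A| = 6, |A ∩ B| = 5; needs |A ∩ B| / |A| ≤ 4/5 — false.
(c) 2021: |A| = 9, |A ∩ B| = 7; needs |A ∖ B| = 3 — false.
(d) 2020: |A| = 7, |A ∩ B| = 6; needs |A ∩ B| / |A| ≤ 3/4 — false.

1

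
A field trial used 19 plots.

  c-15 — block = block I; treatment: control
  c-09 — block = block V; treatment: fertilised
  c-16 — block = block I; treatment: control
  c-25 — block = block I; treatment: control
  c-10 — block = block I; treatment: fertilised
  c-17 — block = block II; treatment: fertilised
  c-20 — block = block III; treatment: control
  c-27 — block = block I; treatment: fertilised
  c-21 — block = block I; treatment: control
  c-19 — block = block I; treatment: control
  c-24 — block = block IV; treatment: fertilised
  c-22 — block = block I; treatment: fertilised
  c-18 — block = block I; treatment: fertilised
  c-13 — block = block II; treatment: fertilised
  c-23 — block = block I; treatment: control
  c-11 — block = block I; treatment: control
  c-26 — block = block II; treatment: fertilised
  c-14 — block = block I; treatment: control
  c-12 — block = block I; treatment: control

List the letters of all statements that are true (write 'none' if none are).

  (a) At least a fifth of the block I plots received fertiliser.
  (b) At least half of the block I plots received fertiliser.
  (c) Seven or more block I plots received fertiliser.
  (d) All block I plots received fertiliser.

|A| = 13, |A ∩ B| = 4, |A ∖ B| = 9.
(a) |A ∩ B| / |A| ≥ 1/5: holds.
(b) |A ∩ B| ≥ |A ∖ B|: fails.
(c) |A ∩ B| ≥ 7: fails.
(d) A ⊆ B, i.e. every element of A is in B (|A ∖ B| = 0): fails.

(a)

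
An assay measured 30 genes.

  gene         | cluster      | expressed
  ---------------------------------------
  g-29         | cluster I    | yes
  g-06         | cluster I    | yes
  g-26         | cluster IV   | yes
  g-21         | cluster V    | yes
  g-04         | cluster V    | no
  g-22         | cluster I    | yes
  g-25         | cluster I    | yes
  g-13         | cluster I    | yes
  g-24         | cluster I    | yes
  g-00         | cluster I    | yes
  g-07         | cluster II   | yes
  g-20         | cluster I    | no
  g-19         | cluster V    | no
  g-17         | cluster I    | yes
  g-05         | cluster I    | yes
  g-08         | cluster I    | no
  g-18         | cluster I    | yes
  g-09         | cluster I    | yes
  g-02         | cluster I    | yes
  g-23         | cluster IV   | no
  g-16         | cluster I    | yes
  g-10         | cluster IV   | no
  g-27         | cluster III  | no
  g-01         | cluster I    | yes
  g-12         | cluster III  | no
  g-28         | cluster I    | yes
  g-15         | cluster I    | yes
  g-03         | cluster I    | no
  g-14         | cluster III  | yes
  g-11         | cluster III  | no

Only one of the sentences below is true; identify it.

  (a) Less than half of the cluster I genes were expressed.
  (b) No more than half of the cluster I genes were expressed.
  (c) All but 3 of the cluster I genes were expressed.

|A| = 19, |A ∩ B| = 16, |A ∖ B| = 3.
(a) requires |A ∩ B| < |A ∖ B|: false.
(b) requires |A ∩ B| ≤ |A ∖ B|: false.
(c) requires |A ∖ B| = 3: true.

(c)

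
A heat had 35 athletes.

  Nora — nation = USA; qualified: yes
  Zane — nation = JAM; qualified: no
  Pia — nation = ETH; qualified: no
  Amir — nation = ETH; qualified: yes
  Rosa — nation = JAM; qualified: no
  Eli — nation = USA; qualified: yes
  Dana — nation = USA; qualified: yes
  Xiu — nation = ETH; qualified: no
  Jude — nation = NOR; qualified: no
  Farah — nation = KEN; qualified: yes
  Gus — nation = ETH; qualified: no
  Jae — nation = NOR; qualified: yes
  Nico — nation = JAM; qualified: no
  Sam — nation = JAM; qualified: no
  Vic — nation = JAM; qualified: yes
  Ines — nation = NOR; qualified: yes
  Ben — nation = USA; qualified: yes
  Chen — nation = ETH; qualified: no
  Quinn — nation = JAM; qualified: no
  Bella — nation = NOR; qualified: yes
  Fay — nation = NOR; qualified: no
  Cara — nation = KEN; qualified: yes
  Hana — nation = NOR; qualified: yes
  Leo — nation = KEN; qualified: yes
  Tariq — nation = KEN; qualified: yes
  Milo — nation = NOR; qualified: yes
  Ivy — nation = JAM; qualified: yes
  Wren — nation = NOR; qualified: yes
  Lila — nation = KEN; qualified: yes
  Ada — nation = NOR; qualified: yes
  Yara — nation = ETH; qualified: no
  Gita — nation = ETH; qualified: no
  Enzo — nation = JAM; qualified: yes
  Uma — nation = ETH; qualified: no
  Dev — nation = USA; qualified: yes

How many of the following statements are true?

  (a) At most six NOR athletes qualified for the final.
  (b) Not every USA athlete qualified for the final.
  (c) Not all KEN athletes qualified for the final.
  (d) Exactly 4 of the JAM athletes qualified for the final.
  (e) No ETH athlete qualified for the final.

0

(a) NOR: |A| = 9, |A ∩ B| = 7; needs |A ∩ B| ≤ 6 — false.
(b) USA: |A| = 5, |A ∩ B| = 5; needs A ⊄ B (|A ∖ B| ≥ 1) — false.
(c) KEN: |A| = 5, |A ∩ B| = 5; needs A ⊄ B (|A ∖ B| ≥ 1) — false.
(d) JAM: |A| = 8, |A ∩ B| = 3; needs |A ∩ B| = 4 — false.
(e) ETH: |A| = 8, |A ∩ B| = 1; needs A ∩ B = ∅ (|A ∩ B| = 0) — false.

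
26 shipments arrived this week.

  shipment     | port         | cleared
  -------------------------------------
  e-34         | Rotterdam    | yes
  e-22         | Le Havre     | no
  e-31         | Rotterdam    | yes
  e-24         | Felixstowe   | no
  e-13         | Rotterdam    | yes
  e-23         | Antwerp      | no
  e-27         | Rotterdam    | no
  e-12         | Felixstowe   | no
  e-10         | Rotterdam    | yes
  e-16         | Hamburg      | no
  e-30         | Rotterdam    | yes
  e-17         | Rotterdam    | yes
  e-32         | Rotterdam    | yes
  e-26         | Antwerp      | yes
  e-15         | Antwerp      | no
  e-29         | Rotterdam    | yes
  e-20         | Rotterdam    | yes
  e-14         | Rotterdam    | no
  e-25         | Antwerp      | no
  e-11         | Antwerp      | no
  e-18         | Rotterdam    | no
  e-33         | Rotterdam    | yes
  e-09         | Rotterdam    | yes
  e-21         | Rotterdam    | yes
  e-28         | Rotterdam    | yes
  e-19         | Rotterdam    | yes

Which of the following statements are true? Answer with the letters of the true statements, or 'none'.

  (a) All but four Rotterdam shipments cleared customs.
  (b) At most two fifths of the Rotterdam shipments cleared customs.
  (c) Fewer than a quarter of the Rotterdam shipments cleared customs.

|A| = 17, |A ∩ B| = 14, |A ∖ B| = 3.
(a) |A ∖ B| = 4: fails.
(b) |A ∩ B| / |A| ≤ 2/5: fails.
(c) |A ∩ B| / |A| < 1/4: fails.

none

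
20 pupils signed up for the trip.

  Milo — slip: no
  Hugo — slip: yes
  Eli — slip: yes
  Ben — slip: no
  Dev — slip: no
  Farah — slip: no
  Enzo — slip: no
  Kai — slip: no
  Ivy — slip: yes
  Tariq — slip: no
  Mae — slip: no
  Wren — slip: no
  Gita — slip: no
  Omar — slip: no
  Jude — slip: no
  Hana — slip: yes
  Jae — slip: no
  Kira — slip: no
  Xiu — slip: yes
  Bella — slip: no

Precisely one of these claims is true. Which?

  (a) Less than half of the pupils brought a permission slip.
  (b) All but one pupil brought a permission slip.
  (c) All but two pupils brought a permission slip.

(a)

|A| = 20, |A ∩ B| = 5, |A ∖ B| = 15.
(a) requires |A ∩ B| < |A ∖ B|: true.
(b) requires |A ∖ B| = 1: false.
(c) requires |A ∖ B| = 2: false.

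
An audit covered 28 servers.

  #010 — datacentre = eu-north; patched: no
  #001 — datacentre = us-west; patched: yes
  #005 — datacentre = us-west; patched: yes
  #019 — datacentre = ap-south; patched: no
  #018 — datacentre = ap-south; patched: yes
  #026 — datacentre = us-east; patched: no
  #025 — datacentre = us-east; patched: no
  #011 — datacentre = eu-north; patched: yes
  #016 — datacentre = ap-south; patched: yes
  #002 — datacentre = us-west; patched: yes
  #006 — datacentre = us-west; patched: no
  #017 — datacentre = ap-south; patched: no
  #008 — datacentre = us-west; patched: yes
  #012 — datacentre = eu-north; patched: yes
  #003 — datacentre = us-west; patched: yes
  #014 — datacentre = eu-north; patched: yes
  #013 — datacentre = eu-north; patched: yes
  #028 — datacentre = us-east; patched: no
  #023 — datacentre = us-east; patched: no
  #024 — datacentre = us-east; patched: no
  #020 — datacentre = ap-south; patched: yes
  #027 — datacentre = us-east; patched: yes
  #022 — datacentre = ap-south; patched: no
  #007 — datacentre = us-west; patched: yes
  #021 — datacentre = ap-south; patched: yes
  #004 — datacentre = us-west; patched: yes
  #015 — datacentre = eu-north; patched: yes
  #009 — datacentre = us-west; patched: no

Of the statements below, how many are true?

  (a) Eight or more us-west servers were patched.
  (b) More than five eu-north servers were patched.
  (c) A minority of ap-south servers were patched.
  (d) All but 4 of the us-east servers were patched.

0

(a) us-west: |A| = 9, |A ∩ B| = 7; needs |A ∩ B| ≥ 8 — false.
(b) eu-north: |A| = 6, |A ∩ B| = 5; needs |A ∩ B| > 5 — false.
(c) ap-south: |A| = 7, |A ∩ B| = 4; needs |A ∩ B| < |A ∖ B| — false.
(d) us-east: |A| = 6, |A ∩ B| = 1; needs |A ∖ B| = 4 — false.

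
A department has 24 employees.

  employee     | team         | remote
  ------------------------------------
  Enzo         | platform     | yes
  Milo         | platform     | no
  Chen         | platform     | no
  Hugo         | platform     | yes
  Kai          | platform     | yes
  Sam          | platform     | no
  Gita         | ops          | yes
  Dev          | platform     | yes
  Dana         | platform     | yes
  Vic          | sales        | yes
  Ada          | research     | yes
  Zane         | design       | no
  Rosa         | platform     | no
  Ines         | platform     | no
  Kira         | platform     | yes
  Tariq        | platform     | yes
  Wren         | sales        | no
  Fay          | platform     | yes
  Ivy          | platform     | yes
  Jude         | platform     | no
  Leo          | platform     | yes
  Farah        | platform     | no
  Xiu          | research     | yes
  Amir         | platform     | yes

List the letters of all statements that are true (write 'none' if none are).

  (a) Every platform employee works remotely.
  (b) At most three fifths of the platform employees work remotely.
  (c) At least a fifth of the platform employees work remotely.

(c)

|A| = 18, |A ∩ B| = 11, |A ∖ B| = 7.
(a) A ⊆ B, i.e. every element of A is in B (|A ∖ B| = 0): fails.
(b) |A ∩ B| / |A| ≤ 3/5: fails.
(c) |A ∩ B| / |A| ≥ 1/5: holds.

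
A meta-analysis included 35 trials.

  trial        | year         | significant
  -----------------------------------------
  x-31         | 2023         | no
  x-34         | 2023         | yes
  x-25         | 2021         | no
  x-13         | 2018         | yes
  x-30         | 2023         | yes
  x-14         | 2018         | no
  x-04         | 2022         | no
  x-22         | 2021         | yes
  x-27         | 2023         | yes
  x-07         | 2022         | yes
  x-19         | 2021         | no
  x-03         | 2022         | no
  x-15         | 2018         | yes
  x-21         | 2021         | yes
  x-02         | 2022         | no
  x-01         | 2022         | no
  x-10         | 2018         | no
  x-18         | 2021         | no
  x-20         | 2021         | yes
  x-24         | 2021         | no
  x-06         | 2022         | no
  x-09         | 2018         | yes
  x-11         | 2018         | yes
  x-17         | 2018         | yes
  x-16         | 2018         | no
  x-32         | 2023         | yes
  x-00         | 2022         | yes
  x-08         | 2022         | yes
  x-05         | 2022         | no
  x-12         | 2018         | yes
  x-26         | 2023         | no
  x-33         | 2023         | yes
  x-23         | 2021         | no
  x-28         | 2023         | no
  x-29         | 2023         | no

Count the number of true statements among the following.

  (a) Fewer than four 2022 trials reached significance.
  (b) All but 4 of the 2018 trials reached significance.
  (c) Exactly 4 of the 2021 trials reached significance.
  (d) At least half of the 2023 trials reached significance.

(a) 2022: |A| = 9, |A ∩ B| = 3; needs |A ∩ B| < 4 — true.
(b) 2018: |A| = 9, |A ∩ B| = 6; needs |A ∖ B| = 4 — false.
(c) 2021: |A| = 8, |A ∩ B| = 3; needs |A ∩ B| = 4 — false.
(d) 2023: |A| = 9, |A ∩ B| = 5; needs |A ∩ B| ≥ |A ∖ B| — true.

2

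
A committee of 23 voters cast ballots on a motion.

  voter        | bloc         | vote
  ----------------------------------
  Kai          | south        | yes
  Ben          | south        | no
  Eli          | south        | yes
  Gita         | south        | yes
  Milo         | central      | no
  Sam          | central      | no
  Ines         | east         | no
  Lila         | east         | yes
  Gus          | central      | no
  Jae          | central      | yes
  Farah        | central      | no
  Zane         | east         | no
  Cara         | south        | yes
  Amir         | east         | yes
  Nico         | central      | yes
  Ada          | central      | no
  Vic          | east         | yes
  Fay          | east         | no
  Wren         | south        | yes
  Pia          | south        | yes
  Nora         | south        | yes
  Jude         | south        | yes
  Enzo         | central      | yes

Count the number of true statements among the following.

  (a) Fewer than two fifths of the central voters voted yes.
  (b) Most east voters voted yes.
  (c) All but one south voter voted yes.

(a) central: |A| = 8, |A ∩ B| = 3; needs |A ∩ B| / |A| < 2/5 — true.
(b) east: |A| = 6, |A ∩ B| = 3; needs |A ∩ B| > |A ∖ B| — false.
(c) south: |A| = 9, |A ∩ B| = 8; needs |A ∖ B| = 1 — true.

2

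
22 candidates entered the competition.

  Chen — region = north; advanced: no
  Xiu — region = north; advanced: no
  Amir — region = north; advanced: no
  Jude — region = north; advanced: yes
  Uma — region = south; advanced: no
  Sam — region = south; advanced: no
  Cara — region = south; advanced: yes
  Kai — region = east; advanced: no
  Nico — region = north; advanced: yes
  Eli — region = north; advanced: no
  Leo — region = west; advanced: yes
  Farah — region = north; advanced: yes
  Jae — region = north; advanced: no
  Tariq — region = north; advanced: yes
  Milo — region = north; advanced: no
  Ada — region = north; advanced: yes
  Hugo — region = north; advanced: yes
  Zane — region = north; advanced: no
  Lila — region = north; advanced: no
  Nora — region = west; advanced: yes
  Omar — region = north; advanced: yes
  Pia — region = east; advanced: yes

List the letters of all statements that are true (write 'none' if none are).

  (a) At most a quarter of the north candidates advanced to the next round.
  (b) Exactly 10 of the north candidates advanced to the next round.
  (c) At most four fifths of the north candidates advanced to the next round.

(c)

|A| = 15, |A ∩ B| = 7, |A ∖ B| = 8.
(a) |A ∩ B| / |A| ≤ 1/4: fails.
(b) |A ∩ B| = 10: fails.
(c) |A ∩ B| / |A| ≤ 4/5: holds.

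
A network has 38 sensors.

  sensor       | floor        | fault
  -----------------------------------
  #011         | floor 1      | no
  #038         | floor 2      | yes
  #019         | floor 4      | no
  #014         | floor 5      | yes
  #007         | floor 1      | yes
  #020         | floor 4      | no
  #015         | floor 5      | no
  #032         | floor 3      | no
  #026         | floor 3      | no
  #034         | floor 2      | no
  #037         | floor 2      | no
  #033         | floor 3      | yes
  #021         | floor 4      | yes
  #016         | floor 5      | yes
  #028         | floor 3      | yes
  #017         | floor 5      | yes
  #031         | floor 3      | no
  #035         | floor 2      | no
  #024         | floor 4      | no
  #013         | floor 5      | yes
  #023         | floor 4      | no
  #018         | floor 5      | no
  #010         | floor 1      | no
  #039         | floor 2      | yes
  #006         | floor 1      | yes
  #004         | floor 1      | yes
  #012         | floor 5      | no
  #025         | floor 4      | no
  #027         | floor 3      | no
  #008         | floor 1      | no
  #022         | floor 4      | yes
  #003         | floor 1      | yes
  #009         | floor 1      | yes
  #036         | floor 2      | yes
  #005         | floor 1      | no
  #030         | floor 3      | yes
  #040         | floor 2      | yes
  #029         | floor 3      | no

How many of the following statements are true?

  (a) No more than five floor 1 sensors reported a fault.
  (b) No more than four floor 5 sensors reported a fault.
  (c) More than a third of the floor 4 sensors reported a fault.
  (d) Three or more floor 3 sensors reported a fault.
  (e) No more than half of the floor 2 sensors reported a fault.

(a) floor 1: |A| = 9, |A ∩ B| = 5; needs |A ∩ B| ≤ 5 — true.
(b) floor 5: |A| = 7, |A ∩ B| = 4; needs |A ∩ B| ≤ 4 — true.
(c) floor 4: |A| = 7, |A ∩ B| = 2; needs |A ∩ B| / |A| > 1/3 — false.
(d) floor 3: |A| = 8, |A ∩ B| = 3; needs |A ∩ B| ≥ 3 — true.
(e) floor 2: |A| = 7, |A ∩ B| = 4; needs |A ∩ B| ≤ |A ∖ B| — false.

3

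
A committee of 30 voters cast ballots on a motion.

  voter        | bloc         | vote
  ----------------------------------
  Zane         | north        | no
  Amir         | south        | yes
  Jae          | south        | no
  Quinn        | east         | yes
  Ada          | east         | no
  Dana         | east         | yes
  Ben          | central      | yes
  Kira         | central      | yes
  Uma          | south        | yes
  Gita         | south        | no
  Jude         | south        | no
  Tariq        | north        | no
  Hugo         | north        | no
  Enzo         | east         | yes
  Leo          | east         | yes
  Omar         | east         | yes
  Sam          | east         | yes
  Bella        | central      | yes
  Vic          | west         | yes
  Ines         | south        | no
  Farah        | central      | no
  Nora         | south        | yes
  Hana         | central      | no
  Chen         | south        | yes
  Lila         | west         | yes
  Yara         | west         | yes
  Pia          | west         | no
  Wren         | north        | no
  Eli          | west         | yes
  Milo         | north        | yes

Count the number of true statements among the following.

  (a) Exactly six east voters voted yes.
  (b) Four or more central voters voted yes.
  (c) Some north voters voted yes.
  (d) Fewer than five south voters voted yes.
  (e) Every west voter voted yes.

3

(a) east: |A| = 7, |A ∩ B| = 6; needs |A ∩ B| = 6 — true.
(b) central: |A| = 5, |A ∩ B| = 3; needs |A ∩ B| ≥ 4 — false.
(c) north: |A| = 5, |A ∩ B| = 1; needs A ∩ B ≠ ∅ (|A ∩ B| ≥ 1) — true.
(d) south: |A| = 8, |A ∩ B| = 4; needs |A ∩ B| < 5 — true.
(e) west: |A| = 5, |A ∩ B| = 4; needs A ⊆ B, i.e. every element of A is in B (|A ∖ B| = 0) — false.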